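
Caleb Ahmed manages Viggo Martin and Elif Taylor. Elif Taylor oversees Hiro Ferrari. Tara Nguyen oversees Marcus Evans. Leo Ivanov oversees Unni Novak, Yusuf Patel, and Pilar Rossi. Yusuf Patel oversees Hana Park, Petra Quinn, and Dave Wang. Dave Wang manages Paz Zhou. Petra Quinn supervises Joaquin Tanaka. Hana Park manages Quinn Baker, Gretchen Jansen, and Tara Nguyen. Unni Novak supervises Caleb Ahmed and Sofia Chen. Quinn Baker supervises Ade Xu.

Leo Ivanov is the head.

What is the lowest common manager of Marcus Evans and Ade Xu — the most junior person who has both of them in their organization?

Hana Park

Marcus Evans's chain of managers is Tara Nguyen, Hana Park, Yusuf Patel, Leo Ivanov. Ade Xu's chain of managers is Quinn Baker, Hana Park, Yusuf Patel, Leo Ivanov. The first manager that appears in both chains is Hana Park.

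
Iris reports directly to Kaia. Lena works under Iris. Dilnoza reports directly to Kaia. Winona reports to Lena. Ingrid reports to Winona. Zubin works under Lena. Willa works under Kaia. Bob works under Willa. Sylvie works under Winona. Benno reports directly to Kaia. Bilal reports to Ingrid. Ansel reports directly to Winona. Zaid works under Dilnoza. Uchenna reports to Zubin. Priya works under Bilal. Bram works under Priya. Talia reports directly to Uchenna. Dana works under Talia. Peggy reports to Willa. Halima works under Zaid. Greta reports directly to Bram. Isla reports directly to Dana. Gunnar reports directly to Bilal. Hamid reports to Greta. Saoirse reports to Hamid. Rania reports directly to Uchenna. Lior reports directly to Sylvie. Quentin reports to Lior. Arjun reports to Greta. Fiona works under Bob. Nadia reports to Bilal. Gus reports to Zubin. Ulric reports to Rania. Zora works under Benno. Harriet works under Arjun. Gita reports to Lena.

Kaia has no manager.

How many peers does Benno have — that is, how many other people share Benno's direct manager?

Benno reports to Kaia. Kaia's other direct reports are Iris, Dilnoza, Willa — 3 peers.

3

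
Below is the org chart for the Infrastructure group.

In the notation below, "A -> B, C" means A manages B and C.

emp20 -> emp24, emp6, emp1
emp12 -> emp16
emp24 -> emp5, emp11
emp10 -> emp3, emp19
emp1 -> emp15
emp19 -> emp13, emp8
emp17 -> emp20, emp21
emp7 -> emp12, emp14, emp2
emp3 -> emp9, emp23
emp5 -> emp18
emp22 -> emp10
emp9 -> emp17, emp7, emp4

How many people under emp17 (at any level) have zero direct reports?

The people in emp17's organization with no one reporting to them are emp21, emp15, emp6, emp11, emp18. That is 5.

5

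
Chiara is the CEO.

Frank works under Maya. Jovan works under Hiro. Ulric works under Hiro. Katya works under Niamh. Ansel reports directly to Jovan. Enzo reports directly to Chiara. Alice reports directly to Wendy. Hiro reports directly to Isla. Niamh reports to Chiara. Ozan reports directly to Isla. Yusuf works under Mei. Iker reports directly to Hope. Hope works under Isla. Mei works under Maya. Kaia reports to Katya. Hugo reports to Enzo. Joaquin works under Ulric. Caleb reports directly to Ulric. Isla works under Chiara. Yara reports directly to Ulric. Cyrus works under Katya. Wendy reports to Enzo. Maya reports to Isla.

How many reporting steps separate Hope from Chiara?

2

Chain from Hope up to Chiara: Hope → Isla → Chiara. That is 2 steps up, so Hope is 2 levels below Chiara.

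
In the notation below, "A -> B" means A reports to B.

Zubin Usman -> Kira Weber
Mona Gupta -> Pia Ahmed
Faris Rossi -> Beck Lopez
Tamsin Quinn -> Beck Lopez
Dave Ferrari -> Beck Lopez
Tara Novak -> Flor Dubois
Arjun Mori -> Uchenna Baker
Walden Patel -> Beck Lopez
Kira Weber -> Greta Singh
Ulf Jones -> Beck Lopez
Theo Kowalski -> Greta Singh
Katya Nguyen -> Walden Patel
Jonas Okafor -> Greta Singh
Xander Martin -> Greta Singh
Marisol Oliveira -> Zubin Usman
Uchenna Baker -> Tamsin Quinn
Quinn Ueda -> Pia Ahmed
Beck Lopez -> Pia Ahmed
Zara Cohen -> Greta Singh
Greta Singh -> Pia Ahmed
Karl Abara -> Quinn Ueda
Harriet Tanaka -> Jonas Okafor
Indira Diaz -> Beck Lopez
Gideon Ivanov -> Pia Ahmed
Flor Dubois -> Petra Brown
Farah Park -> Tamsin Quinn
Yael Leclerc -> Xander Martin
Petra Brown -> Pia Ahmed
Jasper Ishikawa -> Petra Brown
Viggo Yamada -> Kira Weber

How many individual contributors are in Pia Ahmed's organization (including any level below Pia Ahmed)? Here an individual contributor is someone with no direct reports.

18

The people in Pia Ahmed's organization with no one reporting to them are Karl Abara, Gideon Ivanov, Mona Gupta, Jasper Ishikawa, Tara Novak, Ulf Jones, Dave Ferrari, Faris Rossi, Farah Park, Arjun Mori, Indira Diaz, Katya Nguyen, Theo Kowalski, Yael Leclerc, Viggo Yamada, Marisol Oliveira, Zara Cohen, Harriet Tanaka. That is 18.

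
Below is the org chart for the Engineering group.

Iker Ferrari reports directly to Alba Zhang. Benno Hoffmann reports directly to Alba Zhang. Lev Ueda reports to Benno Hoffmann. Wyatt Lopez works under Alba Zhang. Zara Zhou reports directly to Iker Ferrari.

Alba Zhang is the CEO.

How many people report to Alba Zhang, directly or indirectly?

5

Alba Zhang directly manages Iker Ferrari, Benno Hoffmann, Wyatt Lopez. Under Iker Ferrari: Zara Zhou (1). Under Benno Hoffmann: Lev Ueda (1). Wyatt Lopez has no reports. So Alba Zhang's organization is 3 direct reports plus everyone under them: 2 + 2 + 1 = 5.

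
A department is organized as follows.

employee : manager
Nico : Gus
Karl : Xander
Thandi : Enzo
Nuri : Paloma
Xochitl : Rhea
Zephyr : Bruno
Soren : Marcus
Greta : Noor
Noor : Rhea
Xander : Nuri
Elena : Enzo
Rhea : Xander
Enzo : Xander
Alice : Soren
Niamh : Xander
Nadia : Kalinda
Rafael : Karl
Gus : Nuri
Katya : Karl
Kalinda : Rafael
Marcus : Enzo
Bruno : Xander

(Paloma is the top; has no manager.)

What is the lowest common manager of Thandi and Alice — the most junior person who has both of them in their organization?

Thandi's chain of managers is Enzo, Xander, Nuri, Paloma. Alice's chain of managers is Soren, Marcus, Enzo, Xander, Nuri, Paloma. The first manager that appears in both chains is Enzo.

Enzo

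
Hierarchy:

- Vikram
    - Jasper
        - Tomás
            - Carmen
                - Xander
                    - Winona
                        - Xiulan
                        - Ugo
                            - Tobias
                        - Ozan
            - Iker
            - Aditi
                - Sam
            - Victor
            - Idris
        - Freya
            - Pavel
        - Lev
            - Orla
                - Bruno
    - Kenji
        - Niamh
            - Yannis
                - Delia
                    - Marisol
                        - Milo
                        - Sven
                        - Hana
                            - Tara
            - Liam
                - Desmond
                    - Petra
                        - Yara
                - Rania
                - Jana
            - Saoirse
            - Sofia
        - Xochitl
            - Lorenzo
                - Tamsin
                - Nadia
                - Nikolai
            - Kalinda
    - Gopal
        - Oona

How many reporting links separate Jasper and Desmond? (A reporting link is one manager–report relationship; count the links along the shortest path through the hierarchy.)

Jasper is 1 level below Vikram, and Desmond is 4 levels below Vikram (their lowest common manager). The shortest path runs up from Jasper to Vikram and back down to Desmond: 1 + 4 = 5 links.

5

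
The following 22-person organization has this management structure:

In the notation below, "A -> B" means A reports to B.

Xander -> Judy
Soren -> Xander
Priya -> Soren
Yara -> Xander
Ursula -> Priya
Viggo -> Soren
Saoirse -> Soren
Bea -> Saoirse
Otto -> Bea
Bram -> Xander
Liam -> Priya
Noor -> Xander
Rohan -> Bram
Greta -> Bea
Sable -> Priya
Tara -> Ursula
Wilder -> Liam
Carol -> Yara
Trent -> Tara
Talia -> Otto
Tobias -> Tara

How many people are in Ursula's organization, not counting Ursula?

3

Ursula directly manages Tara. Under Tara: Tobias, Trent (2). That's 3 in total.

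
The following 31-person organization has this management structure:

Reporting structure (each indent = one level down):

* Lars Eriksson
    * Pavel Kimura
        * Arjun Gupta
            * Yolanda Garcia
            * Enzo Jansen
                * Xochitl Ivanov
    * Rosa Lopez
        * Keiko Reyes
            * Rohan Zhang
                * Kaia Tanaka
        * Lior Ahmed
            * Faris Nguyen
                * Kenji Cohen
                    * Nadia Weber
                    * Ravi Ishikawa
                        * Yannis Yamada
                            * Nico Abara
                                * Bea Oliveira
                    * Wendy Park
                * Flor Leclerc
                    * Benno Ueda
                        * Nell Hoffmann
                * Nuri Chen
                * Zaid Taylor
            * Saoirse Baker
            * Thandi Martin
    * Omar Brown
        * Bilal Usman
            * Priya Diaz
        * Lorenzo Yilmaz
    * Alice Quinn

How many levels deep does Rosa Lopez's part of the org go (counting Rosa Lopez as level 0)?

The longest chain under Rosa Lopez runs Rosa Lopez → Lior Ahmed → Faris Nguyen → Kenji Cohen → Ravi Ishikawa → Yannis Yamada → Nico Abara → Bea Oliveira, which is 7 levels below Rosa Lopez.

7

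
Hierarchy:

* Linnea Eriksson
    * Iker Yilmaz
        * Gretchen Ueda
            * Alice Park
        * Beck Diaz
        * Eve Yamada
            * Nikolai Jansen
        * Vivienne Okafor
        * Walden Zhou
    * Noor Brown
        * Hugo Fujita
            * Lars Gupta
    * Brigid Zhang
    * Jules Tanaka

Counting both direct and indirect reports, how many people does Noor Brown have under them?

Noor Brown directly manages Hugo Fujita. Under Hugo Fujita: Lars Gupta (1). That's 2 in total.

2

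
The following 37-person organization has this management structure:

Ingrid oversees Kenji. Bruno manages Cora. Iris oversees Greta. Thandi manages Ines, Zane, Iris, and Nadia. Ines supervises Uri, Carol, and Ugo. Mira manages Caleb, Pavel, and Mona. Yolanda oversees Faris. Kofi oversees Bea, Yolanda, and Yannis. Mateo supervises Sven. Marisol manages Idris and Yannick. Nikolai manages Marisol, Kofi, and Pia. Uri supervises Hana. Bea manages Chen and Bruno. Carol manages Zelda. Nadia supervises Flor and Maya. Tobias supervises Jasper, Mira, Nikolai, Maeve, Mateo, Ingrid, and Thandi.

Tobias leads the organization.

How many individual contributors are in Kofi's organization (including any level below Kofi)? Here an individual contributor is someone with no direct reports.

4

The people in Kofi's organization with no one reporting to them are Yannis, Faris, Chen, Cora. That is 4.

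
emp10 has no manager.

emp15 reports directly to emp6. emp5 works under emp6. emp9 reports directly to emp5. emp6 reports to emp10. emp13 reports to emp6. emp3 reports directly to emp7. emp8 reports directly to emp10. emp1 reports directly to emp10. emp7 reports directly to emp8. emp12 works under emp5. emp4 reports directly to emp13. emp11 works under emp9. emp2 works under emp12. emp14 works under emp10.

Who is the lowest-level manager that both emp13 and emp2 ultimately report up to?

emp6

emp13's chain of managers is emp6, emp10. emp2's chain of managers is emp12, emp5, emp6, emp10. The first manager that appears in both chains is emp6.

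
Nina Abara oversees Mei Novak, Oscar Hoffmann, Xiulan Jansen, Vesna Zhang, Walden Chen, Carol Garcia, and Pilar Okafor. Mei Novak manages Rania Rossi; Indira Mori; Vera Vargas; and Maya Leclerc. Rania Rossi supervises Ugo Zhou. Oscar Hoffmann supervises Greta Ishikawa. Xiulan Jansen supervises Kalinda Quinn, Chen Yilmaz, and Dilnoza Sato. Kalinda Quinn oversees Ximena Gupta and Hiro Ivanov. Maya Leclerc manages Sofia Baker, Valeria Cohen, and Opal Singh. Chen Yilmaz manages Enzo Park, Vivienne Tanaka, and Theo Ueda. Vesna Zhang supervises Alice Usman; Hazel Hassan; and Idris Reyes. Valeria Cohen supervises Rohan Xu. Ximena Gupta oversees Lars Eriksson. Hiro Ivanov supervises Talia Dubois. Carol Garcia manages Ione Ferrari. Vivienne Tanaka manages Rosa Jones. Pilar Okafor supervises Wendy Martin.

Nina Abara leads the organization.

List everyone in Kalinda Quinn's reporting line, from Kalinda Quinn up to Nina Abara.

Kalinda Quinn -> Xiulan Jansen -> Nina Abara

Kalinda Quinn reports to Xiulan Jansen. Xiulan Jansen reports to Nina Abara. Nina Abara is at the top.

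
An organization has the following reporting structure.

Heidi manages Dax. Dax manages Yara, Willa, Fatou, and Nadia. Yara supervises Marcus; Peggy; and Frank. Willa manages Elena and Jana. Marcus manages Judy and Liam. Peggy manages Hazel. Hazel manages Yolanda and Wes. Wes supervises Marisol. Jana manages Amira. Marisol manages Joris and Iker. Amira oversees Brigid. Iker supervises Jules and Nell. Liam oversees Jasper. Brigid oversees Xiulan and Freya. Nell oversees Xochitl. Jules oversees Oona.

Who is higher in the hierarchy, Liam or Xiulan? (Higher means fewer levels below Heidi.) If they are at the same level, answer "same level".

Liam is 4 levels below Heidi; Xiulan is 6. Liam is higher.

Liam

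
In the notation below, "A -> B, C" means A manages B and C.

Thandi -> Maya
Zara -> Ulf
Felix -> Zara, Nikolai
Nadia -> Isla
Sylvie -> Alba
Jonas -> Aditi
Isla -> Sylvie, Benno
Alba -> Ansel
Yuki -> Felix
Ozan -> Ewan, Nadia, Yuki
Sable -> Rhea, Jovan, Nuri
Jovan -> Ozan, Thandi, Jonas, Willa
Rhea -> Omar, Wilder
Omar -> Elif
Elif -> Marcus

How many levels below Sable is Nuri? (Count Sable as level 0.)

Chain from Nuri up to Sable: Nuri → Sable. That is 1 step up, so Nuri is 1 level below Sable.

1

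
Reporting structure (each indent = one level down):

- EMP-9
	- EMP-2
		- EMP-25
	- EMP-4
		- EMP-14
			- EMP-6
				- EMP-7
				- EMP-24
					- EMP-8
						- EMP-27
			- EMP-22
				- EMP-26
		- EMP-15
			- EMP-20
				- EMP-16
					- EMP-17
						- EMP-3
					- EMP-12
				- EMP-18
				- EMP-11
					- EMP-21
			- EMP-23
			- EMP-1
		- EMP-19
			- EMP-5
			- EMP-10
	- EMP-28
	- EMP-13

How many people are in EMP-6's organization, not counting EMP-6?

EMP-6 directly manages EMP-7, EMP-24. EMP-7 has no reports. Under EMP-24: EMP-8, EMP-27 (2). So EMP-6's organization is 2 direct reports plus everyone under them: 1 + 3 = 4.

4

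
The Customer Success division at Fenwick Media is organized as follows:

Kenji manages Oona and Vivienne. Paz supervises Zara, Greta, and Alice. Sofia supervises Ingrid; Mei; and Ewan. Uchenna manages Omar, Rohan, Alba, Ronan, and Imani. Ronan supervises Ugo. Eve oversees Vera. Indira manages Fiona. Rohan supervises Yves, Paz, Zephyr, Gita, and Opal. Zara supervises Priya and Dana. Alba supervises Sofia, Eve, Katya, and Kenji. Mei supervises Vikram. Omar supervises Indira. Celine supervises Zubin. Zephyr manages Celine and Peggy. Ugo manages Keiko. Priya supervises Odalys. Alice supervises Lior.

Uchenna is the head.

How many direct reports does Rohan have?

Rohan directly manages Yves, Paz, Zephyr, Gita, Opal. That is 5 direct reports.

5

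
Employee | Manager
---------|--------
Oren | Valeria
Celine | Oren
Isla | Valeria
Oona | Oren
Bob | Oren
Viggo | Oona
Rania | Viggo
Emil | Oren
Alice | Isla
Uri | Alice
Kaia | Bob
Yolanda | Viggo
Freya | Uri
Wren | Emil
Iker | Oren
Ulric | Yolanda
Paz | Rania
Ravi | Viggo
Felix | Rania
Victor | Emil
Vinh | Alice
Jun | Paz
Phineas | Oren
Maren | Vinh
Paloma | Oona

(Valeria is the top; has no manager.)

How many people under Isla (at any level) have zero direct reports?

The people in Isla's organization with no one reporting to them are Maren, Freya. That is 2.

2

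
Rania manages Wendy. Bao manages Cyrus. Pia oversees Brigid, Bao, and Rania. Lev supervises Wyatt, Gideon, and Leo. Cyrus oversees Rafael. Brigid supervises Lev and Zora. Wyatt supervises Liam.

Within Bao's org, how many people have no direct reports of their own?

The only person in Bao's organization with no one reporting to them is Rafael. That is 1.

1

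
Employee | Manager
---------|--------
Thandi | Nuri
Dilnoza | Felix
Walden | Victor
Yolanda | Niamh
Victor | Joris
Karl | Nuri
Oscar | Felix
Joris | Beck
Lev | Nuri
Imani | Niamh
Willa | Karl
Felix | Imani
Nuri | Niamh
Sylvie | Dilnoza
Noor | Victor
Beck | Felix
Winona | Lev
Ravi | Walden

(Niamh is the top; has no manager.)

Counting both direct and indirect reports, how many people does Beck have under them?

Beck directly manages Joris. Under Joris: Victor, Noor, Walden, Ravi (4). That's 5 in total.

5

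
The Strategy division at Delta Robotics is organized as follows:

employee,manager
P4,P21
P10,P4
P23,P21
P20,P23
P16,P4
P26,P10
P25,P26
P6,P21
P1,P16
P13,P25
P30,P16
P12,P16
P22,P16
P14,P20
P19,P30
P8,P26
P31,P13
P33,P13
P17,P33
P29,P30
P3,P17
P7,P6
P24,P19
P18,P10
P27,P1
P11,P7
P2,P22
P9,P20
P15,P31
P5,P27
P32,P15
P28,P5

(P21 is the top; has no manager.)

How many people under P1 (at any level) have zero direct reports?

1

The only person in P1's organization with no one reporting to them is P28. That is 1.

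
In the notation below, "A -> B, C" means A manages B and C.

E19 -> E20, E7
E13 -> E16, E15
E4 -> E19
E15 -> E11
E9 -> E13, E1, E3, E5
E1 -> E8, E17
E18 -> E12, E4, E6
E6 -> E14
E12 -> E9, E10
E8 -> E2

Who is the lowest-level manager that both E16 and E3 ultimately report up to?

E16's chain of managers is E13, E9, E12, E18. E3's chain of managers is E9, E12, E18. The first manager that appears in both chains is E9.

E9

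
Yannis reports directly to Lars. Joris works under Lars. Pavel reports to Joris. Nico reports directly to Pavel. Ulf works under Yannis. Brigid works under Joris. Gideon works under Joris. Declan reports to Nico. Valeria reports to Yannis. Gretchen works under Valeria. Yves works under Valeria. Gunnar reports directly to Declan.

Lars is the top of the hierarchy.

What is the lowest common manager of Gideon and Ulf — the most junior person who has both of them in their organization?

Gideon's chain of managers is Joris, Lars. Ulf's chain of managers is Yannis, Lars. The first manager that appears in both chains is Lars.

Lars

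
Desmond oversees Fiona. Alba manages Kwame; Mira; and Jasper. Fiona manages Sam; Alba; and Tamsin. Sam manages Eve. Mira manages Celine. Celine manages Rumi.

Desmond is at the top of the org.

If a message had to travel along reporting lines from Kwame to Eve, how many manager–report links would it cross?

4

Kwame is 2 levels below Fiona, and Eve is 2 levels below Fiona (their lowest common manager). The shortest path runs up from Kwame to Fiona and back down to Eve: 2 + 2 = 4 links.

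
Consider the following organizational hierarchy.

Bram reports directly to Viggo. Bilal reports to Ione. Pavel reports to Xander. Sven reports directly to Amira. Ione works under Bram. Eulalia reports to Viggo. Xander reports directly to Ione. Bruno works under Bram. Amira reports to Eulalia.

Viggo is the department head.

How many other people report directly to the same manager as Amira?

Amira reports to Eulalia, and Eulalia has no other direct reports. Amira has 0 peers.

0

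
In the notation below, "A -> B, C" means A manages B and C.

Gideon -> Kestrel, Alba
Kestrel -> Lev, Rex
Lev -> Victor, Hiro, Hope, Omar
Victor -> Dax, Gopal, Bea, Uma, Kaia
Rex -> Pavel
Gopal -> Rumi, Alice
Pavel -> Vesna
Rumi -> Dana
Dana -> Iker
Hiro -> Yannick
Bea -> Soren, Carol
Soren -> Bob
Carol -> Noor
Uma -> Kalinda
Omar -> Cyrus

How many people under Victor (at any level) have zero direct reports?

The people in Victor's organization with no one reporting to them are Kaia, Kalinda, Noor, Bob, Alice, Iker, Dax. That is 7.

7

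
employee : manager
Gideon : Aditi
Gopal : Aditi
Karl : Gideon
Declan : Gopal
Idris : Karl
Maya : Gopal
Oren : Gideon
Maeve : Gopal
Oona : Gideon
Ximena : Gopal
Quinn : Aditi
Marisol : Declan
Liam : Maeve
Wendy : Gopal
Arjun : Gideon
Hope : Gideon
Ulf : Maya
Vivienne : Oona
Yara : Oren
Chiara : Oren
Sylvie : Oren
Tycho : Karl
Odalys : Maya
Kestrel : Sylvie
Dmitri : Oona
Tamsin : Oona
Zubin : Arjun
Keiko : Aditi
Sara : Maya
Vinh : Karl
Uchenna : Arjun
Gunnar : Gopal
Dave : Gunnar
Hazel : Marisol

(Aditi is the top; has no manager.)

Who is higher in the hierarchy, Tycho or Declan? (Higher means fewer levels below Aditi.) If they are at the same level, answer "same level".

Declan

Tycho is 3 levels below Aditi; Declan is 2. Declan is higher.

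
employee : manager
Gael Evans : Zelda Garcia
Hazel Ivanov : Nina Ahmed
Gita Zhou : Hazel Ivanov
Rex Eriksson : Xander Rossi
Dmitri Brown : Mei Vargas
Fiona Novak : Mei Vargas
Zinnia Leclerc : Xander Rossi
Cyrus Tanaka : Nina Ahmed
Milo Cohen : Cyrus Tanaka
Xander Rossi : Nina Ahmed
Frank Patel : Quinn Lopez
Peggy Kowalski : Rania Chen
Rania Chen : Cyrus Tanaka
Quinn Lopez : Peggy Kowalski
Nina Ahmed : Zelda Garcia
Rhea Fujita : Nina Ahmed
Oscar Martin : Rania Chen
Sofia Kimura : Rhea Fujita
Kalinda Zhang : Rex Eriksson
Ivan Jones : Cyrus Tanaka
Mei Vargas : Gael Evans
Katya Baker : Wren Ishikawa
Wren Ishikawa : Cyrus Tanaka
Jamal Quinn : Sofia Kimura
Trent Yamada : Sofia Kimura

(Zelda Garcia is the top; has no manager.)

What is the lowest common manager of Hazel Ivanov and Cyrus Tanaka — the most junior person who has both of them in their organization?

Hazel Ivanov's chain of managers is Nina Ahmed, Zelda Garcia. Cyrus Tanaka's chain of managers is Nina Ahmed, Zelda Garcia. The first manager that appears in both chains is Nina Ahmed.

Nina Ahmed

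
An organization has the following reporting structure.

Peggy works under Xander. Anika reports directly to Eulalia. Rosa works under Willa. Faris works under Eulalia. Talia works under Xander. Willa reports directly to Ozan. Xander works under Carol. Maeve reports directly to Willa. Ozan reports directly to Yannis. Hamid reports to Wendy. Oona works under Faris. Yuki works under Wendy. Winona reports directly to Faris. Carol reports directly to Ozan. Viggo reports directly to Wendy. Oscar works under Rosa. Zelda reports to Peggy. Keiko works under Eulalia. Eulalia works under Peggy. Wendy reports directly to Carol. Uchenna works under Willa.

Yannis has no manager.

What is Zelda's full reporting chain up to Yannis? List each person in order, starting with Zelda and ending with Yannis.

Zelda -> Peggy -> Xander -> Carol -> Ozan -> Yannis

Zelda reports to Peggy. Peggy reports to Xander. Xander reports to Carol. Carol reports to Ozan. Ozan reports to Yannis. Yannis is at the top.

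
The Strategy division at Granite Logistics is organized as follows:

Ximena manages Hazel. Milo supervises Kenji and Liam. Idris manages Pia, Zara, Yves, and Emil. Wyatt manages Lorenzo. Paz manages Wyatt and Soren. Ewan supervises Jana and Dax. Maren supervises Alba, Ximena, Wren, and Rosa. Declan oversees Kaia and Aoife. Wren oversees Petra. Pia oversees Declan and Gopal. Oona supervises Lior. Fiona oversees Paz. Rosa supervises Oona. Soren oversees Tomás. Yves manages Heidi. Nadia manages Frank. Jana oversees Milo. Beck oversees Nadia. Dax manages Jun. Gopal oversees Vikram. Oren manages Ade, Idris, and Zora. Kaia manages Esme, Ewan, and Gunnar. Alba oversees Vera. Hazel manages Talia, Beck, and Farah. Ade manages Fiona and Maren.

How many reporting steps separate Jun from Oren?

7

Chain from Jun up to Oren: Jun → Dax → Ewan → Kaia → Declan → Pia → Idris → Oren. That is 7 steps up, so Jun is 7 levels below Oren.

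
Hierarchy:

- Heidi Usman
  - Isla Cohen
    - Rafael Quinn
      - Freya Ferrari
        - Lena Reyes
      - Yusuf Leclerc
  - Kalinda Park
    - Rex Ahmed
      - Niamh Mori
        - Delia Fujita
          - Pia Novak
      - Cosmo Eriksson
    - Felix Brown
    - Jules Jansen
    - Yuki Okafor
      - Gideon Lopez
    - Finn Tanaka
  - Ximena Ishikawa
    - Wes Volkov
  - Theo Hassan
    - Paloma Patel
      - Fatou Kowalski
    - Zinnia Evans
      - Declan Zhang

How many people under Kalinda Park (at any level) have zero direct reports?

6

The people in Kalinda Park's organization with no one reporting to them are Finn Tanaka, Gideon Lopez, Jules Jansen, Felix Brown, Cosmo Eriksson, Pia Novak. That is 6.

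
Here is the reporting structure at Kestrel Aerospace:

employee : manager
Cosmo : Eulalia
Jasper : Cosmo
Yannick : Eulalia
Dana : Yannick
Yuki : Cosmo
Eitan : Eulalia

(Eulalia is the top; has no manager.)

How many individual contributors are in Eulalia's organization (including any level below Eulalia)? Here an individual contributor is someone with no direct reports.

4

The people in Eulalia's organization with no one reporting to them are Eitan, Dana, Yuki, Jasper. That is 4.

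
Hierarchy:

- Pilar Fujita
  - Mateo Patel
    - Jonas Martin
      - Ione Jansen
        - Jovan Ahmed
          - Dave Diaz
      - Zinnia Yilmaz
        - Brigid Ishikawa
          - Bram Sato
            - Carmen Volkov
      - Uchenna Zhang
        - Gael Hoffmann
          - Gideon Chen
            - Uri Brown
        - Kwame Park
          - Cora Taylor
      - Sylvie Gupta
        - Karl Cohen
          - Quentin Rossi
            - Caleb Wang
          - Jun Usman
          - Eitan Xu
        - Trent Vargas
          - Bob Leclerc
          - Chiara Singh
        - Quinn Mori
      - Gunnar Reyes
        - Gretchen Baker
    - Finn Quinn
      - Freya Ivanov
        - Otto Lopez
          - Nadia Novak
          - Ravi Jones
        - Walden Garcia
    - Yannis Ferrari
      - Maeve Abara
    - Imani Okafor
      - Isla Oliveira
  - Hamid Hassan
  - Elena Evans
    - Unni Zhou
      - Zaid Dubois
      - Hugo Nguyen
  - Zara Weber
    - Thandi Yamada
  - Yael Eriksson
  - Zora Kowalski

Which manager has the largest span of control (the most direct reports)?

Pilar Fujita

Direct-report counts: Pilar Fujita has 6; Zara Weber has 1; Elena Evans has 1; Unni Zhou has 2; Mateo Patel has 4; Imani Okafor has 1; Yannis Ferrari has 1; Finn Quinn has 1; Freya Ivanov has 2; Otto Lopez has 2; Jonas Martin has 5; Gunnar Reyes has 1; Sylvie Gupta has 3; Trent Vargas has 2; Karl Cohen has 3; Quentin Rossi has 1; Uchenna Zhang has 2; Kwame Park has 1; Gael Hoffmann has 1; Gideon Chen has 1; Zinnia Yilmaz has 1; Brigid Ishikawa has 1; Bram Sato has 1; Ione Jansen has 1; Jovan Ahmed has 1. The largest is 6, held by Pilar Fujita.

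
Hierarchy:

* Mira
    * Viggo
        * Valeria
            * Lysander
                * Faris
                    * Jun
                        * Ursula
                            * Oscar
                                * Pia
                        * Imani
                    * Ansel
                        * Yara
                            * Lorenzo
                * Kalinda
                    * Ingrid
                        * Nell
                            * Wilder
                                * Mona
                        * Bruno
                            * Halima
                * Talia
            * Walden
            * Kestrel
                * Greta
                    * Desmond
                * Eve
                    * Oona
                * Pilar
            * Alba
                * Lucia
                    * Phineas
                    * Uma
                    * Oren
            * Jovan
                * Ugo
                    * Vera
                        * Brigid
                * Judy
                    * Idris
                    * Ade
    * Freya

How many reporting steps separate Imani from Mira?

6

Chain from Imani up to Mira: Imani → Jun → Faris → Lysander → Valeria → Viggo → Mira. That is 6 steps up, so Imani is 6 levels below Mira.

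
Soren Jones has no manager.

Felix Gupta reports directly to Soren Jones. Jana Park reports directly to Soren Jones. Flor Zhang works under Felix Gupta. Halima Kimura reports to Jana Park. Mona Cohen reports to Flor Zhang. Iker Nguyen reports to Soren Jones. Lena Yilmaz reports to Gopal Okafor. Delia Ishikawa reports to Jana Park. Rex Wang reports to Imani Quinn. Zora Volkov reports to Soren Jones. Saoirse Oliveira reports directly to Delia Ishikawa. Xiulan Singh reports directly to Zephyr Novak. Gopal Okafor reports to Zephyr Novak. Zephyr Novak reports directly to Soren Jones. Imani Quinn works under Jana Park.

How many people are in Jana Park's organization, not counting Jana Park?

5

Jana Park directly manages Delia Ishikawa, Halima Kimura, Imani Quinn. Under Delia Ishikawa: Saoirse Oliveira (1). Halima Kimura has no reports. Under Imani Quinn: Rex Wang (1). So Jana Park's organization is 3 direct reports plus everyone under them: 2 + 1 + 2 = 5.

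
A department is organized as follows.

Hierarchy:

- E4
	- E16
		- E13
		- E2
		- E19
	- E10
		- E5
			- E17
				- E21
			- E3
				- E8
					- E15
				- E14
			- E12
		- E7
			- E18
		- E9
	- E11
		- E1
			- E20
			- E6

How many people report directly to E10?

E10 directly manages E5, E7, E9. That is 3 direct reports.

3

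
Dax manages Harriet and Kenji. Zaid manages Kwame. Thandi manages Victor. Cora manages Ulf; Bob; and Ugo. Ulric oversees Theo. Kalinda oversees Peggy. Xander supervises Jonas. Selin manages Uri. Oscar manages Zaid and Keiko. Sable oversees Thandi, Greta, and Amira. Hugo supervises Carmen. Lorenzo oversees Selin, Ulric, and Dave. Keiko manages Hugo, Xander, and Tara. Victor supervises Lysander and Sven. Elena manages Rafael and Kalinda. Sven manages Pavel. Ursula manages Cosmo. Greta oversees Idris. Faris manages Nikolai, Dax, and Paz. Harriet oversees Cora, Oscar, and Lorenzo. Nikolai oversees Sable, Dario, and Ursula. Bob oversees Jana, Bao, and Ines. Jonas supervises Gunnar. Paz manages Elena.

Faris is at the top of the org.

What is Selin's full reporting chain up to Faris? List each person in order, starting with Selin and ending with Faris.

Selin -> Lorenzo -> Harriet -> Dax -> Faris

Selin reports to Lorenzo. Lorenzo reports to Harriet. Harriet reports to Dax. Dax reports to Faris. Faris is at the top.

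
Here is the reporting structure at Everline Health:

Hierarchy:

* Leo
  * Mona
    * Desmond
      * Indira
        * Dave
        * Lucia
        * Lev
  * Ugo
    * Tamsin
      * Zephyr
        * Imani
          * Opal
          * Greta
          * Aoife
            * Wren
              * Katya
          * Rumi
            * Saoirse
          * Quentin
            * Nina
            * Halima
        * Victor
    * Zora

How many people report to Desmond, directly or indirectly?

4

Desmond directly manages Indira. Under Indira: Lev, Lucia, Dave (3). That's 4 in total.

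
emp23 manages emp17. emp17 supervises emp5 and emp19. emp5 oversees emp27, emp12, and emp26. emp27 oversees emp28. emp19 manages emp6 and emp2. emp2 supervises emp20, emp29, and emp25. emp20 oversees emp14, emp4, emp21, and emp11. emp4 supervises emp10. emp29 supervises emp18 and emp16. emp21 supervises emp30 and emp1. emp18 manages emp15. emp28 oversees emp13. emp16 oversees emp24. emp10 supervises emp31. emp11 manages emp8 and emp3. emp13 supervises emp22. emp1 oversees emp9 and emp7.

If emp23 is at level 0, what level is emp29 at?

Chain from emp29 up to emp23: emp29 → emp2 → emp19 → emp17 → emp23. That is 4 steps up, so emp29 is 4 levels below emp23.

4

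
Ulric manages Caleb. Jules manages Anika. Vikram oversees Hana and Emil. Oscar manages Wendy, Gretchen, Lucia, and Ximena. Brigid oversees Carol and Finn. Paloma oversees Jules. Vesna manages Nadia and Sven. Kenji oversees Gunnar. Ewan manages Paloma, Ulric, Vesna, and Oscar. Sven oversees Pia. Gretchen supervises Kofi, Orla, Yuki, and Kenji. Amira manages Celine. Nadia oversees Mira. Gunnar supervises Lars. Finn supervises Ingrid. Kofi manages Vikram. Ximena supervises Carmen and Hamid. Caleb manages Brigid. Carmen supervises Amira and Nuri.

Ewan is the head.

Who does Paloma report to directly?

Ewan

Paloma reports directly to Ewan.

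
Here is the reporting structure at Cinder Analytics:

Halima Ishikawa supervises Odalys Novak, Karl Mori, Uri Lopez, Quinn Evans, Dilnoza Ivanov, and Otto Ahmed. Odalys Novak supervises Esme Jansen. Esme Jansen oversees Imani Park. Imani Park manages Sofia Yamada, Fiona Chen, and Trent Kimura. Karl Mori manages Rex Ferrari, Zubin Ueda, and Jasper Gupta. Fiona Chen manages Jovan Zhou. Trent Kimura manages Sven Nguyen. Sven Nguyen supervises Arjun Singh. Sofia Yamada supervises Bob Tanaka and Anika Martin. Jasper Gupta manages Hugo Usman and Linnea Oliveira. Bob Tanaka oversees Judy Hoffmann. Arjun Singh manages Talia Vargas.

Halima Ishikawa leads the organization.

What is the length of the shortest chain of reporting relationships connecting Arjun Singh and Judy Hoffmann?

Arjun Singh is 3 levels below Imani Park, and Judy Hoffmann is 3 levels below Imani Park (their lowest common manager). The shortest path runs up from Arjun Singh to Imani Park and back down to Judy Hoffmann: 3 + 3 = 6 links.

6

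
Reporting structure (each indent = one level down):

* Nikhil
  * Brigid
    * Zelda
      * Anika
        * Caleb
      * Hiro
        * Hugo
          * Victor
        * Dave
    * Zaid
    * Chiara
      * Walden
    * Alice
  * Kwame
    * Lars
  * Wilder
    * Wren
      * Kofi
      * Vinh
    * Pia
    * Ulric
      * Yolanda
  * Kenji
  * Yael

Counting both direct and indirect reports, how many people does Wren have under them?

Wren directly manages Kofi, Vinh. Kofi has no reports. Vinh has no reports. So Wren's organization is 2 direct reports plus everyone under them: 1 + 1 = 2.

2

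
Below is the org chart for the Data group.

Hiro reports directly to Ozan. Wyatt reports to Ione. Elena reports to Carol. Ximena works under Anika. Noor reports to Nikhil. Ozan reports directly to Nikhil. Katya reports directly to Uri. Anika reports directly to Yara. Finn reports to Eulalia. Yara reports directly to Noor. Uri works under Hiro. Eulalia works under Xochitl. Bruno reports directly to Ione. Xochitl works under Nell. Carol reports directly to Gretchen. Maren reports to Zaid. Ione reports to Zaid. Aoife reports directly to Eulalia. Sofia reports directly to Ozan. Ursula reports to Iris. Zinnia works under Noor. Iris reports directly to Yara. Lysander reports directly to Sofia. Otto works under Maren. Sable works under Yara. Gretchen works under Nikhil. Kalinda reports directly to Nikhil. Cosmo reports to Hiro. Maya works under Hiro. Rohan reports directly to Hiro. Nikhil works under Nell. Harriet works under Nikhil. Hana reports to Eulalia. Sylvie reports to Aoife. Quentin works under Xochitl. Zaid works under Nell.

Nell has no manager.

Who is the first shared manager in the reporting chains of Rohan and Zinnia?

Rohan's chain of managers is Hiro, Ozan, Nikhil, Nell. Zinnia's chain of managers is Noor, Nikhil, Nell. The first manager that appears in both chains is Nikhil.

Nikhil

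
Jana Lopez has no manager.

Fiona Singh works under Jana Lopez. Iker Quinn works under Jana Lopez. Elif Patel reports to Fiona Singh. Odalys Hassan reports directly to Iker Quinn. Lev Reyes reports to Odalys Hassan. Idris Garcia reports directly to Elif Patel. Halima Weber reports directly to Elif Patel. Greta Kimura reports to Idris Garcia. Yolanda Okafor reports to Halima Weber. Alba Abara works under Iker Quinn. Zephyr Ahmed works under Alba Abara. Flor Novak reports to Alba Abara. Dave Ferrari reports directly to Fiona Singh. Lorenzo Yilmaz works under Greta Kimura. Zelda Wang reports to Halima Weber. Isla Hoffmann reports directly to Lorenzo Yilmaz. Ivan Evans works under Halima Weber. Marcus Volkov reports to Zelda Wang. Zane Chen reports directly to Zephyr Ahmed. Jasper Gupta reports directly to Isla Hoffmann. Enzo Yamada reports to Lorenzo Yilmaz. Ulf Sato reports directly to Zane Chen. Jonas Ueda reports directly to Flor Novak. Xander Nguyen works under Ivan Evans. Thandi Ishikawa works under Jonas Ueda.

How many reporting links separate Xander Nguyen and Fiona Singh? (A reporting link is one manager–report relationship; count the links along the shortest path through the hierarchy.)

Xander Nguyen is in Fiona Singh's organization: the chain from Xander Nguyen up to Fiona Singh is Xander Nguyen → Ivan Evans → Halima Weber → Elif Patel → Fiona Singh, which is 4 links.

4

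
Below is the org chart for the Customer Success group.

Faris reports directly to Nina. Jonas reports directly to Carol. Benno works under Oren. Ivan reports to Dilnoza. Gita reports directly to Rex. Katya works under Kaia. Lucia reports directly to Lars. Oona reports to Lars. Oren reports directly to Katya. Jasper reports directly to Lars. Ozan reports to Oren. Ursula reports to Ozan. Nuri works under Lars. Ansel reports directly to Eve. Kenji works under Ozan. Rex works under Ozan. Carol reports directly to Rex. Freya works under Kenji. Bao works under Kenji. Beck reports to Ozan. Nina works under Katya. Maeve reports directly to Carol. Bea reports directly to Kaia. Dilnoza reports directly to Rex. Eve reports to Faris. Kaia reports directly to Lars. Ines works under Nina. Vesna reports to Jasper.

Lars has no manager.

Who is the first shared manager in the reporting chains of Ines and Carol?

Katya

Ines's chain of managers is Nina, Katya, Kaia, Lars. Carol's chain of managers is Rex, Ozan, Oren, Katya, Kaia, Lars. The first manager that appears in both chains is Katya.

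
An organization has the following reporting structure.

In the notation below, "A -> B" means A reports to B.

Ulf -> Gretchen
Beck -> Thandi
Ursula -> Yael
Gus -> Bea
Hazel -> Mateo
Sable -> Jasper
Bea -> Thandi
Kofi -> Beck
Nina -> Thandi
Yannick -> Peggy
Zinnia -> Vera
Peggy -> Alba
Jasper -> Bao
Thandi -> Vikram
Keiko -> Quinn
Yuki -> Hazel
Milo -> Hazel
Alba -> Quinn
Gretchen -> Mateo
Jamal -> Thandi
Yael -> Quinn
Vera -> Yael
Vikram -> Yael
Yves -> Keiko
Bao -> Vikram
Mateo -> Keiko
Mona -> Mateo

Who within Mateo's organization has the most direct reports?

Direct-report counts within Mateo's organization: Mateo has 3; Gretchen has 1; Hazel has 2. The largest is 3, held by Mateo.

Mateo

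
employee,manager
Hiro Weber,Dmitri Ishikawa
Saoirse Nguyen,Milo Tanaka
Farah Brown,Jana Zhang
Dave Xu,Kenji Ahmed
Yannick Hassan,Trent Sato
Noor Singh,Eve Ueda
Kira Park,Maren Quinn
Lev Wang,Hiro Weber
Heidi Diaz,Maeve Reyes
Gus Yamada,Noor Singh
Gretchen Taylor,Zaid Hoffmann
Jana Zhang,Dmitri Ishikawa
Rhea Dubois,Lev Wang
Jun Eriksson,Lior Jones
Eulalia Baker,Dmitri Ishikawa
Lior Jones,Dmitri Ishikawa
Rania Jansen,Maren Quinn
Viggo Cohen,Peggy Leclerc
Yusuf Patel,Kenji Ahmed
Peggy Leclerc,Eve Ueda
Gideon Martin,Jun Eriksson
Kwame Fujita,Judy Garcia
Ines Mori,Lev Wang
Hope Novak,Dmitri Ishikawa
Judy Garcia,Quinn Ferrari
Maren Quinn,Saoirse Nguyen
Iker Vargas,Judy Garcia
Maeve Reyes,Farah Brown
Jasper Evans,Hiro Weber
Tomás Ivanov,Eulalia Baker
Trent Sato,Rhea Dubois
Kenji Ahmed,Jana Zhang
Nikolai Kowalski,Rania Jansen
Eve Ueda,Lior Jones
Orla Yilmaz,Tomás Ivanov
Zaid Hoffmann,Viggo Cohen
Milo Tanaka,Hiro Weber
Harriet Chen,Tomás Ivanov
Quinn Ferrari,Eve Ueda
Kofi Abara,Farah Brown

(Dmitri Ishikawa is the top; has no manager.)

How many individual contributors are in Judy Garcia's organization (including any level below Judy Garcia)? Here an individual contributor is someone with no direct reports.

2

The people in Judy Garcia's organization with no one reporting to them are Iker Vargas, Kwame Fujita. That is 2.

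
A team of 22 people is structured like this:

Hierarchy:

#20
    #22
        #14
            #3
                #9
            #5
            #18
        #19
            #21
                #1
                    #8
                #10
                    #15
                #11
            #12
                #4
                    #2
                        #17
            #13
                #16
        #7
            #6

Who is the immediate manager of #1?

#1 reports directly to #21.

#21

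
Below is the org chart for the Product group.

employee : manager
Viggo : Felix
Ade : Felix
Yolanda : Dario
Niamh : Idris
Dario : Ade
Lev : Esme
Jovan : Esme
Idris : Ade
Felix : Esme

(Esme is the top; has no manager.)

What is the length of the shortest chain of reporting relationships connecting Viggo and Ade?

2

Viggo is 1 level below Felix, and Ade is 1 level below Felix (their lowest common manager). The shortest path runs up from Viggo to Felix and back down to Ade: 1 + 1 = 2 links.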